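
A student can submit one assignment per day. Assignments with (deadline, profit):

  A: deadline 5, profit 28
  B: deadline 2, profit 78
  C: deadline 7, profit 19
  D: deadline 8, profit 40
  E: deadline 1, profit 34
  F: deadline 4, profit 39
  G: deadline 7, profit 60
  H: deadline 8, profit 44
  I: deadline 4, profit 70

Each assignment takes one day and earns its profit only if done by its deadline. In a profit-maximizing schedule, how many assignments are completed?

By profit: B(d2,78), I(d4,70), G(d7,60), H(d8,44), D(d8,40), F(d4,39), E(d1,34), A(d5,28), C(d7,19)
B→slot 2; I→slot 4; G→slot 7; H→slot 8; D→slot 6; F→slot 3; E→slot 1; A→slot 5; C skipped.
8 of 9 scheduled.

8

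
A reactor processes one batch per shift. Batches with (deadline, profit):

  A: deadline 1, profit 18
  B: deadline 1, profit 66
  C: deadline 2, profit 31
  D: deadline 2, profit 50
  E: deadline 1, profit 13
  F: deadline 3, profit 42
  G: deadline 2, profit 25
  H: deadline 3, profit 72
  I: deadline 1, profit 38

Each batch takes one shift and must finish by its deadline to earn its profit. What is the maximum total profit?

Sort by profit descending; place each in the latest free slot ≤ its deadline.
Profit order: H=72 B=66 D=50 F=42 I=38 C=31 G=25 A=18 E=13
Assign: H→slot 3, B→slot 1, D→slot 2, F skipped, I skipped, C skipped, G skipped, A skipped, E skipped.
Slots: [1:B] [2:D] [3:H]
Profit = 66 + 50 + 72 = 188

188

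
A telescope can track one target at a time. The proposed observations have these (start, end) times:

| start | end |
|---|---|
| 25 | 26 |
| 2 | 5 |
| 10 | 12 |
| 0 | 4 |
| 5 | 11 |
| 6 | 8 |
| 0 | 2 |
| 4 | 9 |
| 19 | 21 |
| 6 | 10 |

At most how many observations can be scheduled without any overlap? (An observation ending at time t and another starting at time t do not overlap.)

By end time: (0,2), (0,4), (2,5), (6,8), (4,9), (6,10), (5,11), (10,12), (19,21), (25,26).
Pick (0,2); next start ≥ 2 → (2,5); next start ≥ 5 → (6,8); next start ≥ 8 → (10,12); next start ≥ 12 → (19,21); next start ≥ 21 → (25,26).
Selected 6 observations.

6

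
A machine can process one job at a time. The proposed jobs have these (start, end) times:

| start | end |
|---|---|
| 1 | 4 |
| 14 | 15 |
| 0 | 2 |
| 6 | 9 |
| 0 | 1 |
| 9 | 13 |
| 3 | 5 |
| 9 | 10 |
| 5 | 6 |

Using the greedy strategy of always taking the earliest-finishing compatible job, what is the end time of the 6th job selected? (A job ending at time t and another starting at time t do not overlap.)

By end time: (0,1), (0,2), (1,4), (3,5), (5,6), (6,9), (9,10), (9,13), (14,15).
Pick (0,1); next start ≥ 1 → (1,4); next start ≥ 4 → (5,6); next start ≥ 6 → (6,9); next start ≥ 9 → (9,10); next start ≥ 10 → (14,15).
Selected: (0,1) (1,4) (5,6) (6,9) (9,10) (14,15)

15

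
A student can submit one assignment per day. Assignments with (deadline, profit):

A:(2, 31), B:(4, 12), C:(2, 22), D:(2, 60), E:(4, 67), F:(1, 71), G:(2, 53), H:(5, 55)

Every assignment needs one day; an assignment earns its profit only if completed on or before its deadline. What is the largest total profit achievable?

Take jobs in profit order; each goes to the latest open slot no later than its deadline.
By profit: F(d1,71), E(d4,67), D(d2,60), H(d5,55), G(d2,53), A(d2,31), C(d2,22), B(d4,12)
F→slot 1; E→slot 4; D→slot 2; H→slot 5; G skipped; A skipped; C skipped; B→slot 3.
Profit = 71 + 60 + 12 + 67 + 55 = 265

265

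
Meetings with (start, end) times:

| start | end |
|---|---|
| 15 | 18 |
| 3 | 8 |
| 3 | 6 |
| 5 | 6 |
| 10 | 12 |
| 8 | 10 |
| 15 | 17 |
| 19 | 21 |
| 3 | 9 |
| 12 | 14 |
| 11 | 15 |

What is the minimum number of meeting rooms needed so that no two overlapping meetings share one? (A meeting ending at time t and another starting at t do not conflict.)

The answer is the maximum number of intervals overlapping at any instant.
starts: [3, 3, 3, 5, 8, 10, 11, 12, 15, 15, 19]
ends:   [6, 6, 8, 9, 10, 12, 14, 15, 17, 18, 21]
s3→1 s3→2 s3→3 s5→4  — peak 4.

4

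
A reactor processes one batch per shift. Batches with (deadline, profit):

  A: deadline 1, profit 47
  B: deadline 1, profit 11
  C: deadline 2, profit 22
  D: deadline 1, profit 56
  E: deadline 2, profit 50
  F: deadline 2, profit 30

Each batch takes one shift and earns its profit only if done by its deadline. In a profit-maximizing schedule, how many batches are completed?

Take jobs in profit order; each goes to the latest open slot no later than its deadline.
By profit: D(d1,56), E(d2,50), A(d1,47), F(d2,30), C(d2,22), B(d1,11)
D→slot 1; E→slot 2; A skipped; F skipped; C skipped; B skipped.
2 of 6 scheduled.

2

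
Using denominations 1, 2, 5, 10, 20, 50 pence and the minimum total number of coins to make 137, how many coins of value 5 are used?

Use the largest denomination that fits, subtract, and repeat.
137 − 2×50→37 − 1×20→17 − 1×10→7 − 1×5→2 − 1×2→0
Count of 5: 1

1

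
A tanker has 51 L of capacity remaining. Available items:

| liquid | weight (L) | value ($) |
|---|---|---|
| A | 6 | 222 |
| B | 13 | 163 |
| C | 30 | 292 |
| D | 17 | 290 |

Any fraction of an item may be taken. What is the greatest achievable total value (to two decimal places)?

821.00

Ratios (sorted): A 37.00, D 17.06, B 12.54, C 9.73
take A (6 @ 222); take D (17 @ 290); take B (13 @ 163); take 15/30 of C → 146.00. Capacity used 51/51.
Total value = 821.00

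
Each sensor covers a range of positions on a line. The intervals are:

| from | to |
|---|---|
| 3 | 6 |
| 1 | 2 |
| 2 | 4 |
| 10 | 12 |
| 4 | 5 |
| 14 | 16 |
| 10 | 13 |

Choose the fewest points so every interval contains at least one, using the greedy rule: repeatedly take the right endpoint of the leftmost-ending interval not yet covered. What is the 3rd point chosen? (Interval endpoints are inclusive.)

12

Sorted: [1,2] [2,4] [4,5] [3,6] [10,12] [10,13] [14,16]
{[1,2],[2,4]} hit by 2; {[4,5],[3,6]} hit by 5; {[10,12],[10,13]} hit by 12; {[14,16]} hit by 16.
Points: 2, 5, 12, 16 (4 total).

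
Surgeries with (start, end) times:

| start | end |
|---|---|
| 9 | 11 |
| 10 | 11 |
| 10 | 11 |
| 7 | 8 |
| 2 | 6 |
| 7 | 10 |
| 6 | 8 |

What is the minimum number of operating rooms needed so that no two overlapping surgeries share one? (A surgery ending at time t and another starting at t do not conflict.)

The answer is the maximum number of intervals overlapping at any instant.
Events (time:±→running): 2:+→1 6:-→0 6:+→1 7:+→2 7:+→3 … peak 3.

3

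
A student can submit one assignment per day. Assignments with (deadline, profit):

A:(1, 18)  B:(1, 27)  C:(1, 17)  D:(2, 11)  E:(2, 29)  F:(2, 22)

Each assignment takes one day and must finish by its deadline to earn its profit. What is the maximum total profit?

Sort by profit descending; place each in the latest free slot ≤ its deadline.
Profit order: E=29 B=27 F=22 A=18 C=17 D=11
Assign: E→slot 2, B→slot 1, F skipped, A skipped, C skipped, D skipped.
Slots: [1:B] [2:E]
Profit = 27 + 29 = 56

56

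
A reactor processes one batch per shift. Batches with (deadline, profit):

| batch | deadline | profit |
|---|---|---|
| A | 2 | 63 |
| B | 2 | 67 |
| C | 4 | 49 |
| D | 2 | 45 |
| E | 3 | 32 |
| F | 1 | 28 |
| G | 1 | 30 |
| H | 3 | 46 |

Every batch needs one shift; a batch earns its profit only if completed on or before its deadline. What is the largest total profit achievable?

225

By profit: B(d2,67), A(d2,63), C(d4,49), H(d3,46), D(d2,45), E(d3,32), G(d1,30), F(d1,28)
B→slot 2; A→slot 1; C→slot 4; H→slot 3; D skipped; E skipped; G skipped; F skipped.
Profit = 63 + 67 + 46 + 49 = 225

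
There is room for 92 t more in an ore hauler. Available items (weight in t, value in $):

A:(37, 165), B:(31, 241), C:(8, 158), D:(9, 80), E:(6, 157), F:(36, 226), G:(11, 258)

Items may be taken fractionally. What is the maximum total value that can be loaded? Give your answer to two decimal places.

Order: E (157/6=26.17) > G (258/11=23.45) > C (158/8=19.75) > D (80/9=8.89) > B (241/31=7.77) > F (226/36=6.28) > A (165/37=4.46)
Fill: take E (6 @ 157) → take G (11 @ 258) → take C (8 @ 158) → take D (9 @ 80) → take B (31 @ 241) → take 27/36 of F → 169.50; 92/92 used.
Total value = 1063.50

1063.50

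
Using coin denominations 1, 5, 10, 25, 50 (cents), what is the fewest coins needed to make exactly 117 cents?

6

117 − 2×50→17 − 1×10→7 − 1×5→2 − 2×1→0
Total coins = 2 + 1 + 1 + 2 = 6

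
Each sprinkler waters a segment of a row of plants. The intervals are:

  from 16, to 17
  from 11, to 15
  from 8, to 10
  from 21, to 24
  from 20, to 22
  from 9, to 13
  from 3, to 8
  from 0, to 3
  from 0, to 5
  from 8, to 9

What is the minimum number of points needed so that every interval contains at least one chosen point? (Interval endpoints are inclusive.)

Process intervals by earliest right end; each time one isn't hit yet, stab at its right endpoint.
By right end: [0,3]  [0,5]  [3,8]  [8,9]  [8,10]  [9,13]  [11,15]  [16,17]  [20,22]  [21,24]
[0,3] uncovered → point at 3; [8,9] uncovered → point at 9; [11,15] uncovered → point at 15; [16,17] uncovered → point at 17; [20,22] uncovered → point at 22.
Points: 3, 9, 15, 17, 22 (5 total).

5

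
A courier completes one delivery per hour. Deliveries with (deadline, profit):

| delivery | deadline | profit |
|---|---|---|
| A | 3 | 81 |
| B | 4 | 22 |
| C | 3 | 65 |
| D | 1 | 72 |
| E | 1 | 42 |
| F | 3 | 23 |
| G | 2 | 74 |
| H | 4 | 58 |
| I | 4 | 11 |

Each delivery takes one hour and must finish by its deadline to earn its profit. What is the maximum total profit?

By profit: A(d3,81), G(d2,74), D(d1,72), C(d3,65), H(d4,58), E(d1,42), F(d3,23), B(d4,22), I(d4,11)
A→slot 3; G→slot 2; D→slot 1; C skipped; H→slot 4; E skipped; F skipped; B skipped; I skipped.
Profit = 72 + 74 + 81 + 58 = 285

285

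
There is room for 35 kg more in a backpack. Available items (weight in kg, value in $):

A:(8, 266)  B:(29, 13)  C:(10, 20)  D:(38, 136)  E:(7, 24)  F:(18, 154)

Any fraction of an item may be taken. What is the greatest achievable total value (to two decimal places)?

452.21

Ratios (sorted): A 33.25, F 8.56, D 3.58, E 3.43, C 2.00, B 0.45
take A (8 @ 266); take F (18 @ 154); take 9/38 of D → 32.21. Capacity used 35/35.
Total value = 452.21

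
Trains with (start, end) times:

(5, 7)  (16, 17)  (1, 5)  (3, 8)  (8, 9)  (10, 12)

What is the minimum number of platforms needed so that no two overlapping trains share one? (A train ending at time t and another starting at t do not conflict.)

2

The answer is the maximum number of intervals overlapping at any instant.
starts: [1, 3, 5, 8, 10, 16]
ends:   [5, 7, 8, 9, 12, 17]
s1→1 s3→2  — peak 2.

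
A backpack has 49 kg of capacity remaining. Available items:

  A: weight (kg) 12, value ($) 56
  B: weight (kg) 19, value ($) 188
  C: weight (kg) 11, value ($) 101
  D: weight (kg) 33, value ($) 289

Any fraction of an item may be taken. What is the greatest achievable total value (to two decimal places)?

455.39

Sort by value per unit weight and fill in that order.
Order: B (188/19=9.89) > C (101/11=9.18) > D (289/33=8.76) > A (56/12=4.67)
Fill: take B (19 @ 188) → take C (11 @ 101) → take 19/33 of D → 166.39; 49/49 used.
Total value = 455.39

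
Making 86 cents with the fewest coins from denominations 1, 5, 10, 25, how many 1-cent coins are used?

86 − 3×25→11 − 1×10→1 − 1×1→0
Count of 1: 1

1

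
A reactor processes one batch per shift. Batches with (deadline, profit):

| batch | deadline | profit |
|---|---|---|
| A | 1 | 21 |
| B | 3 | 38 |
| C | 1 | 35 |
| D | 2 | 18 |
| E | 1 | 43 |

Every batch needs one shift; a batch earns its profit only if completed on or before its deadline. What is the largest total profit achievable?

99

Sort by profit descending; place each in the latest free slot ≤ its deadline.
By profit: E(d1,43), B(d3,38), C(d1,35), A(d1,21), D(d2,18)
E→slot 1; B→slot 3; C skipped; A skipped; D→slot 2.
Profit = 43 + 18 + 38 = 99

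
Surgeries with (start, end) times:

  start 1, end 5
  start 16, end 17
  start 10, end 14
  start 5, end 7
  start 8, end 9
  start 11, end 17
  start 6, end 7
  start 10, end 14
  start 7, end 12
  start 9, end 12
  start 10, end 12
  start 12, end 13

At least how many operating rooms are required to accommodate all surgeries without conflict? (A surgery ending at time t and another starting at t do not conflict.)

6

Events (time:±→running): 1:+→1 5:-→0 5:+→1 6:+→2 7:-→1 7:-→0 7:+→1 8:+→2 9:-→1 9:+→2 10:+→3 10:+→4 10:+→5 11:+→6 … peak 6.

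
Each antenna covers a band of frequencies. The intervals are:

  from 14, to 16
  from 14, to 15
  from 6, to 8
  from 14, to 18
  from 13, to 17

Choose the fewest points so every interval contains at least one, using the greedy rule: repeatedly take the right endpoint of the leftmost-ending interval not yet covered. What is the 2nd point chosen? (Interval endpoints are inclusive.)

Process intervals by earliest right end; each time one isn't hit yet, stab at its right endpoint.
Sorted: [6,8] [14,15] [14,16] [13,17] [14,18]
{[6,8]} hit by 8; {[14,15],[14,16],[13,17],[14,18]} hit by 15.
Points: 8, 15 (2 total).

15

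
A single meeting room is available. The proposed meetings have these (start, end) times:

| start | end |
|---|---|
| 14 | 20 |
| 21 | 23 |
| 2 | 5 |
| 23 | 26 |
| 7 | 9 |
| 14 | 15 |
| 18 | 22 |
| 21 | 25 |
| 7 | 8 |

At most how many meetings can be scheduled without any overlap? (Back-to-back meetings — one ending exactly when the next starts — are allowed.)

5

Order by finish time; keep every interval that doesn't clash with the previous kept one.
Sorted by end: (2,5)  (7,8)  (7,9)  (14,15)  (14,20)  (18,22)  (21,23)  (21,25)  (23,26)
take (2,5); take (7,8); skip (7,9); take (14,15); take (18,22); take (23,26).
Selected 5 meetings.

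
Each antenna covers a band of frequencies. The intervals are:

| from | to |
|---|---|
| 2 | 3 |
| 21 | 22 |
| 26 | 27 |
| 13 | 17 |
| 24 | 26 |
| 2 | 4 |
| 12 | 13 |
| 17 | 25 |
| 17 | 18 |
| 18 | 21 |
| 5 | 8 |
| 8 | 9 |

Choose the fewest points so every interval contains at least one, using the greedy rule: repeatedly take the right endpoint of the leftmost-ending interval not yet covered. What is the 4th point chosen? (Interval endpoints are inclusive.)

Sorted: [2,3] [2,4] [5,8] [8,9] [12,13] [13,17] [17,18] [18,21] [21,22] [17,25] [24,26] [26,27]
{[2,3],[2,4]} hit by 3; {[5,8],[8,9]} hit by 8; {[12,13],[13,17]} hit by 13; {[17,18],[18,21]} hit by 18; {[21,22],[17,25]} hit by 22; {[24,26],[26,27]} hit by 26.
Points: 3, 8, 13, 18, 22, 26 (6 total).

18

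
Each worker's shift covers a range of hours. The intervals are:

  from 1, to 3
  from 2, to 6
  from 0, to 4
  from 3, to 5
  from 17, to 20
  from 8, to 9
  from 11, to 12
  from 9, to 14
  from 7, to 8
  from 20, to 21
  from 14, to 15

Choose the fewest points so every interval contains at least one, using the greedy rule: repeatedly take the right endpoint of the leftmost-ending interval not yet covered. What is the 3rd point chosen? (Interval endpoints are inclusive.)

By right end: [1,3]  [0,4]  [3,5]  [2,6]  [7,8]  [8,9]  [11,12]  [9,14]  [14,15]  [17,20]  [20,21]
[1,3] uncovered → point at 3; [7,8] uncovered → point at 8; [11,12] uncovered → point at 12; [14,15] uncovered → point at 15; [17,20] uncovered → point at 20.
Points: 3, 8, 12, 15, 20 (5 total).

12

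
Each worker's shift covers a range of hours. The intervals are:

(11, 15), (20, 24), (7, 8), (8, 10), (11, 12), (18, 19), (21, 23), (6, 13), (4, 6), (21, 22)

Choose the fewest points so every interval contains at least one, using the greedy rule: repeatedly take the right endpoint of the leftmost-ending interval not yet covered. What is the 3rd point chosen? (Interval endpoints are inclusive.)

12

Sorted: [4,6] [7,8] [8,10] [11,12] [6,13] [11,15] [18,19] [21,22] [21,23] [20,24]
{[4,6]} hit by 6; {[7,8],[8,10]} hit by 8; {[11,12],[6,13],[11,15]} hit by 12; {[18,19]} hit by 19; {[21,22],[21,23],[20,24]} hit by 22.
Points: 6, 8, 12, 19, 22 (5 total).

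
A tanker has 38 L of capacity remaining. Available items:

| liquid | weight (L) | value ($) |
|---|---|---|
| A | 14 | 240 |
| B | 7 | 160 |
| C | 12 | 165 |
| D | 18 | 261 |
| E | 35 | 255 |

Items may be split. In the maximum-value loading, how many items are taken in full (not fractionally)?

Order: B (160/7=22.86) > A (240/14=17.14) > D (261/18=14.50) > C (165/12=13.75) > E (255/35=7.29)
Fill: take B (7 @ 160) → take A (14 @ 240) → take 17/18 of D → 246.50; 38/38 used.
2 item(s) taken whole; one partial (take 17/18 of D).

2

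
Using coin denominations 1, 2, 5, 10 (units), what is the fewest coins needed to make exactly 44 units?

6

Greedy: take as many of the largest coin as possible, then repeat with the remainder.
44 − 4×10→4 − 2×2→0
Total coins = 4 + 2 = 6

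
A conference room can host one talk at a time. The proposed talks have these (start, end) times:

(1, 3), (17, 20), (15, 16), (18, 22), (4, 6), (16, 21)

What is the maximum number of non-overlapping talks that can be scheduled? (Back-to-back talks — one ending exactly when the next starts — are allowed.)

4

Order by finish time; keep every interval that doesn't clash with the previous kept one.
By end time: (1,3), (4,6), (15,16), (17,20), (16,21), (18,22).
Pick (1,3); next start ≥ 3 → (4,6); next start ≥ 6 → (15,16); next start ≥ 16 → (17,20).
Selected 4 talks.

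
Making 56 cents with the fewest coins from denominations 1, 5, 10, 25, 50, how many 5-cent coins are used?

1

56 − 1×50→6 − 1×5→1 − 1×1→0
Count of 5: 1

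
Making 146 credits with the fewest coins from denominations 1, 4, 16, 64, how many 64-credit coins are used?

146 − 2×64→18 − 1×16→2 − 2×1→0
Count of 64: 2

2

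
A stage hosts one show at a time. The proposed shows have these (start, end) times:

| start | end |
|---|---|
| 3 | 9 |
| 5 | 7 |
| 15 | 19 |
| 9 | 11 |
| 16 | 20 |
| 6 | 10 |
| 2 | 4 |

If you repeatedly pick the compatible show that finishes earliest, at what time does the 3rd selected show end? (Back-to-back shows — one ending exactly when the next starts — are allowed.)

Order by finish time; keep every interval that doesn't clash with the previous kept one.
By end time: (2,4), (5,7), (3,9), (6,10), (9,11), (15,19), (16,20).
Pick (2,4); next start ≥ 4 → (5,7); next start ≥ 7 → (9,11); next start ≥ 11 → (15,19).
Selected: (2,4) (5,7) (9,11) (15,19)

11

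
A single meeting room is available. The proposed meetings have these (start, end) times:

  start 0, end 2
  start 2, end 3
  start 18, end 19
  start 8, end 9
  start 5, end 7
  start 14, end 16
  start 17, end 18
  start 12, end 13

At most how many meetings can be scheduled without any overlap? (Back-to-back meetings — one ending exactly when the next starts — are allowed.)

Greedy by earliest finish: after sorting by end time, pick each interval compatible with the last pick.
By end time: (0,2), (2,3), (5,7), (8,9), (12,13), (14,16), (17,18), (18,19).
Pick (0,2); next start ≥ 2 → (2,3); next start ≥ 3 → (5,7); next start ≥ 7 → (8,9); next start ≥ 9 → (12,13); next start ≥ 13 → (14,16); next start ≥ 16 → (17,18); next start ≥ 18 → (18,19).
Selected 8 meetings.

8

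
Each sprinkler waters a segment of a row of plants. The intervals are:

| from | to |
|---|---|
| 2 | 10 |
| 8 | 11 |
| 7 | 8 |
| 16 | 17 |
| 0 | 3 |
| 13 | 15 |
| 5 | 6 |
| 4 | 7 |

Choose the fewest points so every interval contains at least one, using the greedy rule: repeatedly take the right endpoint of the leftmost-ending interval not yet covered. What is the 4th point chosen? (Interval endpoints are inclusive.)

15

Process intervals by earliest right end; each time one isn't hit yet, stab at its right endpoint.
By right end: [0,3]  [5,6]  [4,7]  [7,8]  [2,10]  [8,11]  [13,15]  [16,17]
[0,3] uncovered → point at 3; [5,6] uncovered → point at 6; [7,8] uncovered → point at 8; [13,15] uncovered → point at 15; [16,17] uncovered → point at 17.
Points: 3, 6, 8, 15, 17 (5 total).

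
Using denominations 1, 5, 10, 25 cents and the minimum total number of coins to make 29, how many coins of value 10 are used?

0

29 − 1×25→4 − 4×1→0
Count of 10: 0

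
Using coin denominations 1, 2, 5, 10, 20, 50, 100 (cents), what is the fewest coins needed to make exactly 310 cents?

4

310 = 3×100 + 1×10
Total coins = 3 + 1 = 4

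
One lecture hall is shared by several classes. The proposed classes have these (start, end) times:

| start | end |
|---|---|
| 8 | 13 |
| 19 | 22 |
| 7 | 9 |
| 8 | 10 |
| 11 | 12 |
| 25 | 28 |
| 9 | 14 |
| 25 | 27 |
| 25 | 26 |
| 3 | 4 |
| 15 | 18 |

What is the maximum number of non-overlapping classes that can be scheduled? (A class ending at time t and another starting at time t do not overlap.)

6

Order by finish time; keep every interval that doesn't clash with the previous kept one.
Sorted by end: (3,4)  (7,9)  (8,10)  (11,12)  (8,13)  (9,14)  (15,18)  (19,22)  (25,26)  (25,27)  (25,28)
take (3,4); take (7,9); skip (8,10); take (11,12); take (15,18); take (19,22); take (25,26); skip (25,28).
Selected 6 classes.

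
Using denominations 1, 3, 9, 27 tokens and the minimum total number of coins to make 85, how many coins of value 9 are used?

85 = 3×27 + 1×3 + 1×1
Count of 9: 0

0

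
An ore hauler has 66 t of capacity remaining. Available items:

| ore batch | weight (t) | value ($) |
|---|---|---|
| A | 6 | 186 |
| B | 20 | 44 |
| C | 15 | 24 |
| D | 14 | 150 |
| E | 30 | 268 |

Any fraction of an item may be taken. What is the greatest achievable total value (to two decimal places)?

639.20

Sort by value per unit weight and fill in that order.
Order: A (186/6=31.00) > D (150/14=10.71) > E (268/30=8.93) > B (44/20=2.20) > C (24/15=1.60)
Fill: take A (6 @ 186) → take D (14 @ 150) → take E (30 @ 268) → take 16/20 of B → 35.20; 66/66 used.
Total value = 639.20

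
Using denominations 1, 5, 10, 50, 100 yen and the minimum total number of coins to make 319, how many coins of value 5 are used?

319 − 3×100→19 − 1×10→9 − 1×5→4 − 4×1→0
Count of 5: 1

1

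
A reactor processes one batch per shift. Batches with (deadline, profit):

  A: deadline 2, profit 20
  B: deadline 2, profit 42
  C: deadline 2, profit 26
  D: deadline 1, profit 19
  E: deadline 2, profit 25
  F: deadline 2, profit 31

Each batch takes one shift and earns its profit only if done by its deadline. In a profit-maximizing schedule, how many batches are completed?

By profit: B(d2,42), F(d2,31), C(d2,26), E(d2,25), A(d2,20), D(d1,19)
B→slot 2; F→slot 1; C skipped; E skipped; A skipped; D skipped.
2 of 6 scheduled.

2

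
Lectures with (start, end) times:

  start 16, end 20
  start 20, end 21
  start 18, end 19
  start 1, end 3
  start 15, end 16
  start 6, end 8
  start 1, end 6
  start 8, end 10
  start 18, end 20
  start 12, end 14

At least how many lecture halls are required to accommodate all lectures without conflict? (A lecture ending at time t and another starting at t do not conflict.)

3

Count concurrent intervals with a sweep; the peak is the room count.
Events (time:±→running): 1:+→1 1:+→2 3:-→1 6:-→0 6:+→1 8:-→0 8:+→1 10:-→0 12:+→1 14:-→0 15:+→1 16:-→0 16:+→1 18:+→2 18:+→3 … peak 3.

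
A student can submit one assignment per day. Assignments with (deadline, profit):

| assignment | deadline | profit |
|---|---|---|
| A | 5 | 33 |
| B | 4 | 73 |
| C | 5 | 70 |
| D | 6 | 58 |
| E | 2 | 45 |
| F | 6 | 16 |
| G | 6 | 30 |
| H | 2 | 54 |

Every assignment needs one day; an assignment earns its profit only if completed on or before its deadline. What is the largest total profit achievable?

Sort by profit descending; place each in the latest free slot ≤ its deadline.
Profit order: B=73 C=70 D=58 H=54 E=45 A=33 G=30 F=16
Assign: B→slot 4, C→slot 5, D→slot 6, H→slot 2, E→slot 1, A→slot 3, G skipped, F skipped.
Slots: [1:E] [2:H] [3:A] [4:B] [5:C] [6:D]
Profit = 45 + 54 + 33 + 73 + 70 + 58 = 333

333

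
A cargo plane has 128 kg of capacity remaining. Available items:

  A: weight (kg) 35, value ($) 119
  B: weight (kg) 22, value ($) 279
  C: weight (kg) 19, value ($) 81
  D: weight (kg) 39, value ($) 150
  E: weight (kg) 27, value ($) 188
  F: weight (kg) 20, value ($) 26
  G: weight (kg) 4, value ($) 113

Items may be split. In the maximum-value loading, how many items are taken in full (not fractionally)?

Greedy by value/weight ratio, highest first.
Order: G (113/4=28.25) > B (279/22=12.68) > E (188/27=6.96) > C (81/19=4.26) > D (150/39=3.85) > A (119/35=3.40) > F (26/20=1.30)
Fill: take G (4 @ 113) → take B (22 @ 279) → take E (27 @ 188) → take C (19 @ 81) → take D (39 @ 150) → take 17/35 of A → 57.80; 128/128 used.
5 item(s) taken whole; one partial (take 17/35 of A).

5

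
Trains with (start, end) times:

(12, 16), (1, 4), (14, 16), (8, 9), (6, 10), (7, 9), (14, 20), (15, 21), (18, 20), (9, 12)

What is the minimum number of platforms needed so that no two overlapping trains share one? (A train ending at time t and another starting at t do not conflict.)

4

Count concurrent intervals with a sweep; the peak is the room count.
Events (time:±→running): 1:+→1 4:-→0 6:+→1 7:+→2 8:+→3 9:-→2 9:-→1 9:+→2 10:-→1 12:-→0 12:+→1 14:+→2 14:+→3 15:+→4 … peak 4.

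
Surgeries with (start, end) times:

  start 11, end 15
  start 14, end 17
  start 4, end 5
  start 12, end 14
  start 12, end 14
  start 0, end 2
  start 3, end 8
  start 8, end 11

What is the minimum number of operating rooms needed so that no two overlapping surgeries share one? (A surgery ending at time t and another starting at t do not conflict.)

3

starts: [0, 3, 4, 8, 11, 12, 12, 14]
ends:   [2, 5, 8, 11, 14, 14, 15, 17]
s0→1 e2→0 s3→1 s4→2 e5→1 e8→0 s8→1 e11→0 s11→1 s12→2 s12→3  — peak 3.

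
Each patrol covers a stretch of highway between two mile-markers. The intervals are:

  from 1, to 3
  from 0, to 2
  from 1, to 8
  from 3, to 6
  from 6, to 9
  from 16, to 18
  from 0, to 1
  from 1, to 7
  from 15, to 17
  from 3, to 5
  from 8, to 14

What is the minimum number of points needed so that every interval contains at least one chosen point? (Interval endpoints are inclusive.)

4

Process intervals by earliest right end; each time one isn't hit yet, stab at its right endpoint.
Sorted: [0,1] [0,2] [1,3] [3,5] [3,6] [1,7] [1,8] [6,9] [8,14] [15,17] [16,18]
{[0,1],[0,2],[1,3]} hit by 1; {[3,5],[3,6],[1,7],[1,8]} hit by 5; {[6,9],[8,14]} hit by 9; {[15,17],[16,18]} hit by 17.
Points: 1, 5, 9, 17 (4 total).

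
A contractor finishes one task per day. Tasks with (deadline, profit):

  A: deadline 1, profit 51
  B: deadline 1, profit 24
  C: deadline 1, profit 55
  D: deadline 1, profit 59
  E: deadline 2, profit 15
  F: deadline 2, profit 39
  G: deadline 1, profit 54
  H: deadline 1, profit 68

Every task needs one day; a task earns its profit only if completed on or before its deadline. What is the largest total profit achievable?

By profit: H(d1,68), D(d1,59), C(d1,55), G(d1,54), A(d1,51), F(d2,39), B(d1,24), E(d2,15)
H→slot 1; D skipped; C skipped; G skipped; A skipped; F→slot 2; B skipped; E skipped.
Profit = 68 + 39 = 107

107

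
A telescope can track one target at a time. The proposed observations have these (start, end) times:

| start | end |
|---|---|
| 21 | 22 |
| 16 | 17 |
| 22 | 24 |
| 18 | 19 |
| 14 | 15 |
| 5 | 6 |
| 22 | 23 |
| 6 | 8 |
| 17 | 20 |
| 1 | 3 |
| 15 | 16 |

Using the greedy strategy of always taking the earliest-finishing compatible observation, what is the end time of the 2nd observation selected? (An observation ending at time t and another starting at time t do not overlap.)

6

By end time: (1,3), (5,6), (6,8), (14,15), (15,16), (16,17), (18,19), (17,20), (21,22), (22,23), (22,24).
Pick (1,3); next start ≥ 3 → (5,6); next start ≥ 6 → (6,8); next start ≥ 8 → (14,15); next start ≥ 15 → (15,16); next start ≥ 16 → (16,17); next start ≥ 17 → (18,19); next start ≥ 19 → (21,22); next start ≥ 22 → (22,23).
Selected: (1,3) (5,6) (6,8) (14,15) (15,16) (16,17) (18,19) (21,22) (22,23)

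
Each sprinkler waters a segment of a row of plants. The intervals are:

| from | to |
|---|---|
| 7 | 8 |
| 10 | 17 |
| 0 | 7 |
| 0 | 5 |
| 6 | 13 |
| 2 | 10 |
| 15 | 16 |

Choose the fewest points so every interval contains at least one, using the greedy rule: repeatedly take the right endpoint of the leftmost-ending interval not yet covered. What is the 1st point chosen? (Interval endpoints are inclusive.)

Sort by right endpoint; whenever an interval is uncovered, place a point at its right end.
By right end: [0,5]  [0,7]  [7,8]  [2,10]  [6,13]  [15,16]  [10,17]
[0,5] uncovered → point at 5; [7,8] uncovered → point at 8; [15,16] uncovered → point at 16.
Points: 5, 8, 16 (3 total).

5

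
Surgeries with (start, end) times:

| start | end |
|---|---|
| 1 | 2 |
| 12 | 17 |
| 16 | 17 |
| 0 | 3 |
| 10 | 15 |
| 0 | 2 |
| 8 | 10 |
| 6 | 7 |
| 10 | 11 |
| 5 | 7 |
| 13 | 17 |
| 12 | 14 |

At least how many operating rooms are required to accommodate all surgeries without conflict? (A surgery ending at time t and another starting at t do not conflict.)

starts: [0, 0, 1, 5, 6, 8, 10, 10, 12, 12, 13, 16]
ends:   [2, 2, 3, 7, 7, 10, 11, 14, 15, 17, 17, 17]
s0→1 s0→2 s1→3 e2→2 e2→1 e3→0 s5→1 s6→2 e7→1 e7→0 s8→1 e10→0 s10→1 s10→2 e11→1 s12→2 s12→3 s13→4  — peak 4.

4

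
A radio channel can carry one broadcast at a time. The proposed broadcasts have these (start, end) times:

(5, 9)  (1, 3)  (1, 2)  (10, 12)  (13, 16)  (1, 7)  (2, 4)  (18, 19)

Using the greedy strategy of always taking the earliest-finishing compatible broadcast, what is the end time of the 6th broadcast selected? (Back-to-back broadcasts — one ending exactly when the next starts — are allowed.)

Sort by end time and greedily take each interval whose start is ≥ the last chosen end.
By end time: (1,2), (1,3), (2,4), (1,7), (5,9), (10,12), (13,16), (18,19).
Pick (1,2); next start ≥ 2 → (2,4); next start ≥ 4 → (5,9); next start ≥ 9 → (10,12); next start ≥ 12 → (13,16); next start ≥ 16 → (18,19).
Selected: (1,2) (2,4) (5,9) (10,12) (13,16) (18,19)

19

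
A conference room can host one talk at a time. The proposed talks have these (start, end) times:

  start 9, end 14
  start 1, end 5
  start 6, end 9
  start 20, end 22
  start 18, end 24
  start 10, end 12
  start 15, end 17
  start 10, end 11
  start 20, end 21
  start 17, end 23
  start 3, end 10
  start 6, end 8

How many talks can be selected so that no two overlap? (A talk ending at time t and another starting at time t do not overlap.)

5

Order by finish time; keep every interval that doesn't clash with the previous kept one.
By end time: (1,5), (6,8), (6,9), (3,10), (10,11), (10,12), (9,14), (15,17), (20,21), (20,22), (17,23), (18,24).
Pick (1,5); next start ≥ 5 → (6,8); next start ≥ 8 → (10,11); next start ≥ 11 → (15,17); next start ≥ 17 → (20,21).
Selected 5 talks.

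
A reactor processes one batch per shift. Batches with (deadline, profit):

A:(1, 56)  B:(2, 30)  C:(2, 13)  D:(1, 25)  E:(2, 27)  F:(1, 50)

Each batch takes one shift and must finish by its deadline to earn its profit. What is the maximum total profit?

By profit: A(d1,56), F(d1,50), B(d2,30), E(d2,27), D(d1,25), C(d2,13)
A→slot 1; F skipped; B→slot 2; E skipped; D skipped; C skipped.
Profit = 56 + 30 = 86

86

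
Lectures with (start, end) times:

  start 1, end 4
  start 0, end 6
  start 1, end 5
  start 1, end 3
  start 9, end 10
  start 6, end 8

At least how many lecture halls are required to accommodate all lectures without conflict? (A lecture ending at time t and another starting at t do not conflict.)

4

starts: [0, 1, 1, 1, 6, 9]
ends:   [3, 4, 5, 6, 8, 10]
s0→1 s1→2 s1→3 s1→4  — peak 4.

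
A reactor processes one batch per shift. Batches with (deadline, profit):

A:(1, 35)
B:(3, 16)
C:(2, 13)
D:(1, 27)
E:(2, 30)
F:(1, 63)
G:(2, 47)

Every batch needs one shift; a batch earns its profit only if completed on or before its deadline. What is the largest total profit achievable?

Sort by profit descending; place each in the latest free slot ≤ its deadline.
By profit: F(d1,63), G(d2,47), A(d1,35), E(d2,30), D(d1,27), B(d3,16), C(d2,13)
F→slot 1; G→slot 2; A skipped; E skipped; D skipped; B→slot 3; C skipped.
Profit = 63 + 47 + 16 = 126

126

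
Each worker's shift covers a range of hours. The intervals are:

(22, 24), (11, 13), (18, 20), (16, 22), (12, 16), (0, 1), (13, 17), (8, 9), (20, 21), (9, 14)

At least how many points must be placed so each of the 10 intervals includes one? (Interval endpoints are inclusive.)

5

Sort by right endpoint; whenever an interval is uncovered, place a point at its right end.
Sorted: [0,1] [8,9] [11,13] [9,14] [12,16] [13,17] [18,20] [20,21] [16,22] [22,24]
{[0,1]} hit by 1; {[8,9]} hit by 9; {[11,13],[9,14],[12,16],[13,17]} hit by 13; {[18,20],[20,21],[16,22]} hit by 20; {[22,24]} hit by 24.
Points: 1, 9, 13, 20, 24 (5 total).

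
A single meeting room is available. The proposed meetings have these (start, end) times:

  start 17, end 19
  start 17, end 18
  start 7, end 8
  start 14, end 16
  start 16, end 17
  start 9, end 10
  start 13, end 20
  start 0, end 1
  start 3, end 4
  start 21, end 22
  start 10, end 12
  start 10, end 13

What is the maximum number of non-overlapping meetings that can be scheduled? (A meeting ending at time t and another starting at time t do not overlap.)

9

Order by finish time; keep every interval that doesn't clash with the previous kept one.
By end time: (0,1), (3,4), (7,8), (9,10), (10,12), (10,13), (14,16), (16,17), (17,18), (17,19), (13,20), (21,22).
Pick (0,1); next start ≥ 1 → (3,4); next start ≥ 4 → (7,8); next start ≥ 8 → (9,10); next start ≥ 10 → (10,12); next start ≥ 12 → (14,16); next start ≥ 16 → (16,17); next start ≥ 17 → (17,18); next start ≥ 18 → (21,22).
Selected 9 meetings.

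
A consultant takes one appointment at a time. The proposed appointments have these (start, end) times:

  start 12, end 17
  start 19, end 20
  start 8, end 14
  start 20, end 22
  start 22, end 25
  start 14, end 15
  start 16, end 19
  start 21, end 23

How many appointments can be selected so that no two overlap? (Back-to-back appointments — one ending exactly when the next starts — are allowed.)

6

Sorted by end: (8,14)  (14,15)  (12,17)  (16,19)  (19,20)  (20,22)  (21,23)  (22,25)
take (8,14); take (14,15); skip (12,17); take (16,19); take (19,20); take (20,22); skip (21,23); take (22,25).
Selected 6 appointments.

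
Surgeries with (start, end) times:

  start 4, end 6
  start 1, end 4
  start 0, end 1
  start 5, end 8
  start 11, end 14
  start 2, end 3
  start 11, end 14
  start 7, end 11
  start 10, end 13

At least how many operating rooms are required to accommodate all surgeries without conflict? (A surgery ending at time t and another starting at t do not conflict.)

Count concurrent intervals with a sweep; the peak is the room count.
starts: [0, 1, 2, 4, 5, 7, 10, 11, 11]
ends:   [1, 3, 4, 6, 8, 11, 13, 14, 14]
s0→1 e1→0 s1→1 s2→2 e3→1 e4→0 s4→1 s5→2 e6→1 s7→2 e8→1 s10→2 e11→1 s11→2 s11→3  — peak 3.

3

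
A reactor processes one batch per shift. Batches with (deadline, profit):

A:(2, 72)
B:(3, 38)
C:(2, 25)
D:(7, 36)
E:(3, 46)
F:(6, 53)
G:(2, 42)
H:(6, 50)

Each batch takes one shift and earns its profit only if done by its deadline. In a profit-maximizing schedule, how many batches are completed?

6

Sort by profit descending; place each in the latest free slot ≤ its deadline.
Profit order: A=72 F=53 H=50 E=46 G=42 B=38 D=36 C=25
Assign: A→slot 2, F→slot 6, H→slot 5, E→slot 3, G→slot 1, B skipped, D→slot 7, C skipped.
Slots: [1:G] [2:A] [3:E] [5:H] [6:F] [7:D]
6 of 8 scheduled.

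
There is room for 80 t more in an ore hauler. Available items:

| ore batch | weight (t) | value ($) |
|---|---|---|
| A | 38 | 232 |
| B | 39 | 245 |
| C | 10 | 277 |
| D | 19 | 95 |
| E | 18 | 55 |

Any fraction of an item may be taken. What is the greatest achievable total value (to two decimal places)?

Greedy by value/weight ratio, highest first.
Ratios (sorted): C 27.70, B 6.28, A 6.11, D 5.00, E 3.06
take C (10 @ 277); take B (39 @ 245); take 31/38 of A → 189.26. Capacity used 80/80.
Total value = 711.26

711.26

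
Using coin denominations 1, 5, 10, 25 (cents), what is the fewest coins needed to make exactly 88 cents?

88 − 3×25→13 − 1×10→3 − 3×1→0
Total coins = 3 + 1 + 3 = 7

7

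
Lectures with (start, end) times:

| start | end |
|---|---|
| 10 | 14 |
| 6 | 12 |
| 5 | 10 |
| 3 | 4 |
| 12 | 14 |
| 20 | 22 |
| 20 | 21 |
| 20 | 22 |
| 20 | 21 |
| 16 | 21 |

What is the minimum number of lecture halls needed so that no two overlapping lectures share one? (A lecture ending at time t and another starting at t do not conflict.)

Count concurrent intervals with a sweep; the peak is the room count.
starts: [3, 5, 6, 10, 12, 16, 20, 20, 20, 20]
ends:   [4, 10, 12, 14, 14, 21, 21, 21, 22, 22]
s3→1 e4→0 s5→1 s6→2 e10→1 s10→2 e12→1 s12→2 e14→1 e14→0 s16→1 s20→2 s20→3 s20→4 s20→5  — peak 5.

5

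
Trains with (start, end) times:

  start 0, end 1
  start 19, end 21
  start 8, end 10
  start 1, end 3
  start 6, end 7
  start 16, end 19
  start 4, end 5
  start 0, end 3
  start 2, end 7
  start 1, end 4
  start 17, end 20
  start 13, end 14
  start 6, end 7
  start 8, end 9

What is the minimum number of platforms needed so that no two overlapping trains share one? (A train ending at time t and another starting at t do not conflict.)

4

starts: [0, 0, 1, 1, 2, 4, 6, 6, 8, 8, 13, 16, 17, 19]
ends:   [1, 3, 3, 4, 5, 7, 7, 7, 9, 10, 14, 19, 20, 21]
s0→1 s0→2 e1→1 s1→2 s1→3 s2→4  — peak 4.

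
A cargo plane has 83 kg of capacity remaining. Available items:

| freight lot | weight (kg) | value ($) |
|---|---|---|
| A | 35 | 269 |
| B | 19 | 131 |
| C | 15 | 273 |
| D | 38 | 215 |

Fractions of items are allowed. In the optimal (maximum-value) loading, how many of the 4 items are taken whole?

Greedy by value/weight ratio, highest first.
Ratios (sorted): C 18.20, A 7.69, B 6.89, D 5.66
take C (15 @ 273); take A (35 @ 269); take B (19 @ 131); take 14/38 of D → 79.21. Capacity used 83/83.
3 item(s) taken whole; one partial (take 14/38 of D).

3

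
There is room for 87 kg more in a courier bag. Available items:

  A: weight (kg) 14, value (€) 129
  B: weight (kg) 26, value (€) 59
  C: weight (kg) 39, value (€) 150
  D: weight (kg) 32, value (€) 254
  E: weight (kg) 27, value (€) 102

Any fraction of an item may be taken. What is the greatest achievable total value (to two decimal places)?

540.56

Greedy by value/weight ratio, highest first.
Order: A (129/14=9.21) > D (254/32=7.94) > C (150/39=3.85) > E (102/27=3.78) > B (59/26=2.27)
Fill: take A (14 @ 129) → take D (32 @ 254) → take C (39 @ 150) → take 2/27 of E → 7.56; 87/87 used.
Total value = 540.56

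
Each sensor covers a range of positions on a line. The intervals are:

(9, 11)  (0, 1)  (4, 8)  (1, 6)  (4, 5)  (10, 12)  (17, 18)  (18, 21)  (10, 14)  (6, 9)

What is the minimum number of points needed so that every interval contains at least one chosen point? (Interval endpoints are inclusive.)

Process intervals by earliest right end; each time one isn't hit yet, stab at its right endpoint.
Sorted: [0,1] [4,5] [1,6] [4,8] [6,9] [9,11] [10,12] [10,14] [17,18] [18,21]
{[0,1]} hit by 1; {[4,5],[1,6],[4,8]} hit by 5; {[6,9],[9,11]} hit by 9; {[10,12],[10,14]} hit by 12; {[17,18],[18,21]} hit by 18.
Points: 1, 5, 9, 12, 18 (5 total).

5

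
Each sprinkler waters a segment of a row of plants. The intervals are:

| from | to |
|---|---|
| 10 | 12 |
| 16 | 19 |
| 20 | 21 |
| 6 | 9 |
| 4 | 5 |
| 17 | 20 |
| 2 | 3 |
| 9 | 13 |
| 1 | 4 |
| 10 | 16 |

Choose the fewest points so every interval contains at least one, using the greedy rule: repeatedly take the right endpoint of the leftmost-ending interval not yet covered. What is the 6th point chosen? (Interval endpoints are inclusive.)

By right end: [2,3]  [1,4]  [4,5]  [6,9]  [10,12]  [9,13]  [10,16]  [16,19]  [17,20]  [20,21]
[2,3] uncovered → point at 3; [4,5] uncovered → point at 5; [6,9] uncovered → point at 9; [10,12] uncovered → point at 12; [16,19] uncovered → point at 19; [20,21] uncovered → point at 21.
Points: 3, 5, 9, 12, 19, 21 (6 total).

21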